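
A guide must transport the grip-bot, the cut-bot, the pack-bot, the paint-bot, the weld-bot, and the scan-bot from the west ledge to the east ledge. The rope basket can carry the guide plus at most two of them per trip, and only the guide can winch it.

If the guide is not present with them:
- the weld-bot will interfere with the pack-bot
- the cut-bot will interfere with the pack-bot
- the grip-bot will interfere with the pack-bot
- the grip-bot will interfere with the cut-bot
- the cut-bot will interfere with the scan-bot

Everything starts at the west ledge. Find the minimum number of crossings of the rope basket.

9

Counting alone: the guide can take at most 2 across per trip to the east ledge, so moving all 6 needs at least 3 loaded trips out, with a return between consecutive ones — at least 5 crossings.
The safety rule pushes this higher. Following every safe sequence of crossings, the most of the 6 that can be at the east ledge as the rope basket arrives there on crossings 5, 7 is 4, 5 respectively — never all 6.
So no plan with fewer than 9 crossings exists, and this one achieves 9:
1. Guide goes to the east ledge with the cut-bot and the pack-bot.  [the west ledge: the grip-bot, the paint-bot, the scan-bot, the weld-bot | the east ledge: the cut-bot, the pack-bot]
2. Guide goes back to the west ledge with the cut-bot.  [the west ledge: the cut-bot, the grip-bot, the paint-bot, the scan-bot, the weld-bot | the east ledge: the pack-bot]
3. Guide goes to the east ledge with the grip-bot and the scan-bot.  [the west ledge: the cut-bot, the paint-bot, the weld-bot | the east ledge: the grip-bot, the pack-bot, the scan-bot]
4. Guide goes back to the west ledge with the grip-bot.  [the west ledge: the cut-bot, the grip-bot, the paint-bot, the weld-bot | the east ledge: the pack-bot, the scan-bot]
5. Guide goes to the east ledge with the grip-bot and the paint-bot.  [the west ledge: the cut-bot, the weld-bot | the east ledge: the grip-bot, the pack-bot, the paint-bot, the scan-bot]
6. Guide goes back to the west ledge with the grip-bot.  [the west ledge: the cut-bot, the grip-bot, the weld-bot | the east ledge: the pack-bot, the paint-bot, the scan-bot]
7. Guide goes to the east ledge with the grip-bot and the weld-bot.  [the west ledge: the cut-bot | the east ledge: the grip-bot, the pack-bot, the paint-bot, the scan-bot, the weld-bot]
8. Guide goes back to the west ledge with the pack-bot.  [the west ledge: the cut-bot, the pack-bot | the east ledge: the grip-bot, the paint-bot, the scan-bot, the weld-bot]
9. Guide goes to the east ledge with the cut-bot and the pack-bot.  [the west ledge: — | the east ledge: the cut-bot, the grip-bot, the pack-bot, the paint-bot, the scan-bot, the weld-bot]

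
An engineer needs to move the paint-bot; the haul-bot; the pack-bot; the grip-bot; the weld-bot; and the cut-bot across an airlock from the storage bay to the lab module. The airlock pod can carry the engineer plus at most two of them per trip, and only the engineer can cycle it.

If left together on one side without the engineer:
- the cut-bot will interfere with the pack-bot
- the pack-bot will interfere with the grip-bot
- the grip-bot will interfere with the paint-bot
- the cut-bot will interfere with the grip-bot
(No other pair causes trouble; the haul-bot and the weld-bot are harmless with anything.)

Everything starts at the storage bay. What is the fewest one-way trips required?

Counting alone: the engineer can take at most 2 across per trip to the lab module, so moving all 6 needs at least 3 loaded trips out, with a return between consecutive ones — at least 5 crossings.
The safety rule pushes this higher. Following every safe sequence of crossings, the most of the 6 that can be at the lab module as the airlock pod arrives there on crossings 5, 7 is 4, 5 respectively — never all 6.
So no plan with fewer than 9 crossings exists, and this one achieves 9:
1. Engineer goes to the lab module with the grip-bot and the pack-bot.  [the storage bay: the cut-bot, the haul-bot, the paint-bot, the weld-bot | the lab module: the grip-bot, the pack-bot]
2. Engineer goes back to the storage bay with the pack-bot.  [the storage bay: the cut-bot, the haul-bot, the pack-bot, the paint-bot, the weld-bot | the lab module: the grip-bot]
3. Engineer goes to the lab module with the pack-bot and the paint-bot.  [the storage bay: the cut-bot, the haul-bot, the weld-bot | the lab module: the grip-bot, the pack-bot, the paint-bot]
4. Engineer goes back to the storage bay with the grip-bot.  [the storage bay: the cut-bot, the grip-bot, the haul-bot, the weld-bot | the lab module: the pack-bot, the paint-bot]
5. Engineer goes to the lab module with the grip-bot and the haul-bot.  [the storage bay: the cut-bot, the weld-bot | the lab module: the grip-bot, the haul-bot, the pack-bot, the paint-bot]
6. Engineer goes back to the storage bay with the grip-bot.  [the storage bay: the cut-bot, the grip-bot, the weld-bot | the lab module: the haul-bot, the pack-bot, the paint-bot]
7. Engineer goes to the lab module with the grip-bot and the weld-bot.  [the storage bay: the cut-bot | the lab module: the grip-bot, the haul-bot, the pack-bot, the paint-bot, the weld-bot]
8. Engineer goes back to the storage bay with the grip-bot.  [the storage bay: the cut-bot, the grip-bot | the lab module: the haul-bot, the pack-bot, the paint-bot, the weld-bot]
9. Engineer goes to the lab module with the cut-bot and the grip-bot.  [the storage bay: — | the lab module: the cut-bot, the grip-bot, the haul-bot, the pack-bot, the paint-bot, the weld-bot]

9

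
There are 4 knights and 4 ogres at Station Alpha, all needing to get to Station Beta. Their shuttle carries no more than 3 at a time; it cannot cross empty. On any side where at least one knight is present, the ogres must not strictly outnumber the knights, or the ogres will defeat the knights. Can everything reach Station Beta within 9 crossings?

Yes

Yes — this plan uses 9 crossings (≤ 9):
1. 2 ogres → Station Beta.  (Station Alpha: 4K 2O; Station Beta: 0K 2O)
2. 1 ogre ← Station Alpha.  (Station Alpha: 4K 3O; Station Beta: 0K 1O)
3. 3 ogres → Station Beta.  (Station Alpha: 4K 0O; Station Beta: 0K 4O)
4. 1 ogre ← Station Alpha.  (Station Alpha: 4K 1O; Station Beta: 0K 3O)
5. 3 knights → Station Beta.  (Station Alpha: 1K 1O; Station Beta: 3K 3O)
6. 1 knight and 1 ogre ← Station Alpha.  (Station Alpha: 2K 2O; Station Beta: 2K 2O)
7. 2 knights → Station Beta.  (Station Alpha: 0K 2O; Station Beta: 4K 2O)
8. 1 ogre ← Station Alpha.  (Station Alpha: 0K 3O; Station Beta: 4K 1O)
9. 3 ogres → Station Beta.  (Station Alpha: 0K 0O; Station Beta: 4K 4O)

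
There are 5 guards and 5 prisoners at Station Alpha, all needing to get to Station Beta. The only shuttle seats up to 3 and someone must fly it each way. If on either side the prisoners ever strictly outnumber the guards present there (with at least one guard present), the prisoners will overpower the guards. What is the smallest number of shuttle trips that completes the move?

Counting alone: each trip to Station Beta takes at most 3 across and each return brings at least 1 back, so after t trips out (and t−1 returns) at most 3t − (t−1) of the 10 are across; that first reaches 10 at t = 5, so at least 9 crossings are needed.
The safety rule pushes this higher. Following every safe sequence of crossings, the most of the 10 that can be at Station Beta as the shuttle arrives there on crossing 9 is 9 — never all 10.
So no plan with fewer than 11 crossings exists, and this one achieves 11:
1. 2 prisoners → Station Beta.  (Station Alpha: 5G 3P; Station Beta: 0G 2P)
2. 1 prisoner ← Station Alpha.  (Station Alpha: 5G 4P; Station Beta: 0G 1P)
3. 3 prisoners → Station Beta.  (Station Alpha: 5G 1P; Station Beta: 0G 4P)
4. 1 prisoner ← Station Alpha.  (Station Alpha: 5G 2P; Station Beta: 0G 3P)
5. 3 guards → Station Beta.  (Station Alpha: 2G 2P; Station Beta: 3G 3P)
6. 1 guard and 1 prisoner ← Station Alpha.  (Station Alpha: 3G 3P; Station Beta: 2G 2P)
7. 3 guards → Station Beta.  (Station Alpha: 0G 3P; Station Beta: 5G 2P)
8. 1 prisoner ← Station Alpha.  (Station Alpha: 0G 4P; Station Beta: 5G 1P)
9. 2 prisoners → Station Beta.  (Station Alpha: 0G 2P; Station Beta: 5G 3P)
10. 1 prisoner ← Station Alpha.  (Station Alpha: 0G 3P; Station Beta: 5G 2P)
11. 3 prisoners → Station Beta.  (Station Alpha: 0G 0P; Station Beta: 5G 5P)

11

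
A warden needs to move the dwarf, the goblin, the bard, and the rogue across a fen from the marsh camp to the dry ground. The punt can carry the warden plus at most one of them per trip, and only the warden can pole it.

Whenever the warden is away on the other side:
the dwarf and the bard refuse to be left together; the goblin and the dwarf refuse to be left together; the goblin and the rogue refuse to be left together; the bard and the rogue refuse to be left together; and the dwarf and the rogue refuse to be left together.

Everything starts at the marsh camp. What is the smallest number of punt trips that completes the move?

impossible

Whatever the first load, the items left behind include a forbidden pair without the warden. No opening move is safe, so no plan exists.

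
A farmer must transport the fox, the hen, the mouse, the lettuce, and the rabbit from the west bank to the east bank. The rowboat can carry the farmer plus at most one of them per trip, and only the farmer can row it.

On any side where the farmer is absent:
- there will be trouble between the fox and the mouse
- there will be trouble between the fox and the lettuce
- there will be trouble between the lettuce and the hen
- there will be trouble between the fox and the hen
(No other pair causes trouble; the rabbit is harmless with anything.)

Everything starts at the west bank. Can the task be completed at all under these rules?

Whatever the first load, the items left behind include a forbidden pair without the farmer. No opening move is safe, so no plan exists.

No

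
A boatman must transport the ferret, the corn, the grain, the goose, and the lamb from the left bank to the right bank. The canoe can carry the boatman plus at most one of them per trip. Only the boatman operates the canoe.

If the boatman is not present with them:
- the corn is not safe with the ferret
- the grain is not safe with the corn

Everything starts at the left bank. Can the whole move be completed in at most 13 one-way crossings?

Yes — this plan uses 11 crossings (≤ 13):
1. Boatman goes to the right bank with the corn.  [the left bank: the ferret, the goose, the grain, the lamb | the right bank: the corn]
2. Boatman goes back to the left bank alone.  [the left bank: the ferret, the goose, the grain, the lamb | the right bank: the corn]
3. Boatman goes to the right bank with the ferret.  [the left bank: the goose, the grain, the lamb | the right bank: the corn, the ferret]
4. Boatman goes back to the left bank with the corn.  [the left bank: the corn, the goose, the grain, the lamb | the right bank: the ferret]
5. Boatman goes to the right bank with the grain.  [the left bank: the corn, the goose, the lamb | the right bank: the ferret, the grain]
6. Boatman goes back to the left bank alone.  [the left bank: the corn, the goose, the lamb | the right bank: the ferret, the grain]
7. Boatman goes to the right bank with the goose.  [the left bank: the corn, the lamb | the right bank: the ferret, the goose, the grain]
8. Boatman goes back to the left bank alone.  [the left bank: the corn, the lamb | the right bank: the ferret, the goose, the grain]
9. Boatman goes to the right bank with the lamb.  [the left bank: the corn | the right bank: the ferret, the goose, the grain, the lamb]
10. Boatman goes back to the left bank alone.  [the left bank: the corn | the right bank: the ferret, the goose, the grain, the lamb]
11. Boatman goes to the right bank with the corn.  [the left bank: — | the right bank: the corn, the ferret, the goose, the grain, the lamb]

Yes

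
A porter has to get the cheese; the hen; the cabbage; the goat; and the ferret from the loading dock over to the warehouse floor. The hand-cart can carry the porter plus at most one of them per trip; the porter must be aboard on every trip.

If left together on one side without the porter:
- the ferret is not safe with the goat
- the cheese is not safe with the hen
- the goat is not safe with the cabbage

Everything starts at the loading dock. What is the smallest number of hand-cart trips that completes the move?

Whatever the first load, the items left behind include a forbidden pair without the porter. No opening move is safe, so no plan exists.

impossible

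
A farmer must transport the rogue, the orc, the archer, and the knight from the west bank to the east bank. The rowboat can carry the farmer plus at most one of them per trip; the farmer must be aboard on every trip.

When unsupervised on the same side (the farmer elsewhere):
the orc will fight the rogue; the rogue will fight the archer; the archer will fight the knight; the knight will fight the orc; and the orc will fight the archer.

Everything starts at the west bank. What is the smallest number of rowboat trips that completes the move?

Whatever the first load, the items left behind include a forbidden pair without the farmer. No opening move is safe, so no plan exists.

impossible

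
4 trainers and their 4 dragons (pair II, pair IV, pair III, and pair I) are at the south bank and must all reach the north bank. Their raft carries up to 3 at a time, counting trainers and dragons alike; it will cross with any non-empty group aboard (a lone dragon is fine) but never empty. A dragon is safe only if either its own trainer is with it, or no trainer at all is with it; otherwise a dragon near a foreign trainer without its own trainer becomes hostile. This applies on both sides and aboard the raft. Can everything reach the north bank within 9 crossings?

Yes

Yes — this plan uses 9 crossings (≤ 9):
1. dragon II and trainer II cross → the north bank.
2. trainer II crosses ← the south bank.
3. dragon IV, trainer II, and trainer IV cross → the north bank.
4. dragon II and trainer II cross ← the south bank.
5. trainer I, trainer II, and trainer III cross → the north bank.
6. dragon IV crosses ← the south bank.
7. dragon II and dragon IV cross → the north bank.
8. dragon II crosses ← the south bank.
9. dragon I, dragon II, and dragon III cross → the north bank.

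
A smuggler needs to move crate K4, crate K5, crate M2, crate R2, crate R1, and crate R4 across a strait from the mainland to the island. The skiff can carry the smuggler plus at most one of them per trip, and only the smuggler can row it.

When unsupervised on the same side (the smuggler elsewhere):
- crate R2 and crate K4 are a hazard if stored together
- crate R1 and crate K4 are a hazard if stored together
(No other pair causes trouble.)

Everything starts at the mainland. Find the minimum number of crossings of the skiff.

Counting alone: the smuggler can take at most 1 across per trip to the island, so moving all 6 needs at least 6 loaded trips out, with a return between consecutive ones — at least 11 crossings.
The safety rule pushes this higher. Following every safe sequence of crossings, the most of the 6 that can be at the island as the skiff arrives there on crossing 11 is 5 — never all 6.
So no plan with fewer than 13 crossings exists, and this one achieves 13:
1. Smuggler goes to the island with crate K4.  [the mainland: crate K5, crate M2, crate R1, crate R2, crate R4 | the island: crate K4]
2. Smuggler goes back to the mainland alone.  [the mainland: crate K5, crate M2, crate R1, crate R2, crate R4 | the island: crate K4]
3. Smuggler goes to the island with crate K5.  [the mainland: crate M2, crate R1, crate R2, crate R4 | the island: crate K4, crate K5]
4. Smuggler goes back to the mainland alone.  [the mainland: crate M2, crate R1, crate R2, crate R4 | the island: crate K4, crate K5]
5. Smuggler goes to the island with crate M2.  [the mainland: crate R1, crate R2, crate R4 | the island: crate K4, crate K5, crate M2]
6. Smuggler goes back to the mainland alone.  [the mainland: crate R1, crate R2, crate R4 | the island: crate K4, crate K5, crate M2]
7. Smuggler goes to the island with crate R2.  [the mainland: crate R1, crate R4 | the island: crate K4, crate K5, crate M2, crate R2]
8. Smuggler goes back to the mainland with crate K4.  [the mainland: crate K4, crate R1, crate R4 | the island: crate K5, crate M2, crate R2]
9. Smuggler goes to the island with crate R1.  [the mainland: crate K4, crate R4 | the island: crate K5, crate M2, crate R1, crate R2]
10. Smuggler goes back to the mainland alone.  [the mainland: crate K4, crate R4 | the island: crate K5, crate M2, crate R1, crate R2]
11. Smuggler goes to the island with crate R4.  [the mainland: crate K4 | the island: crate K5, crate M2, crate R1, crate R2, crate R4]
12. Smuggler goes back to the mainland alone.  [the mainland: crate K4 | the island: crate K5, crate M2, crate R1, crate R2, crate R4]
13. Smuggler goes to the island with crate K4.  [the mainland: — | the island: crate K4, crate K5, crate M2, crate R1, crate R2, crate R4]

13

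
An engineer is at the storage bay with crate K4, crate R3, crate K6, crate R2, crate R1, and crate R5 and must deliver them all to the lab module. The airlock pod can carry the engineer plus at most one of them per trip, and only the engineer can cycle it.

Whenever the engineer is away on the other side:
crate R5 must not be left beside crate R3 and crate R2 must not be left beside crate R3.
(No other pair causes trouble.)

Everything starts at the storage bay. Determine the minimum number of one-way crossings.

13

Counting alone: the engineer can take at most 1 across per trip to the lab module, so moving all 6 needs at least 6 loaded trips out, with a return between consecutive ones — at least 11 crossings.
The safety rule pushes this higher. Following every safe sequence of crossings, the most of the 6 that can be at the lab module as the airlock pod arrives there on crossing 11 is 5 — never all 6.
So no plan with fewer than 13 crossings exists, and this one achieves 13:
1. Engineer goes to the lab module with crate R3.  [the storage bay: crate K4, crate K6, crate R1, crate R2, crate R5 | the lab module: crate R3]
2. Engineer goes back to the storage bay alone.  [the storage bay: crate K4, crate K6, crate R1, crate R2, crate R5 | the lab module: crate R3]
3. Engineer goes to the lab module with crate K4.  [the storage bay: crate K6, crate R1, crate R2, crate R5 | the lab module: crate K4, crate R3]
4. Engineer goes back to the storage bay alone.  [the storage bay: crate K6, crate R1, crate R2, crate R5 | the lab module: crate K4, crate R3]
5. Engineer goes to the lab module with crate K6.  [the storage bay: crate R1, crate R2, crate R5 | the lab module: crate K4, crate K6, crate R3]
6. Engineer goes back to the storage bay alone.  [the storage bay: crate R1, crate R2, crate R5 | the lab module: crate K4, crate K6, crate R3]
7. Engineer goes to the lab module with crate R2.  [the storage bay: crate R1, crate R5 | the lab module: crate K4, crate K6, crate R2, crate R3]
8. Engineer goes back to the storage bay with crate R3.  [the storage bay: crate R1, crate R3, crate R5 | the lab module: crate K4, crate K6, crate R2]
9. Engineer goes to the lab module with crate R5.  [the storage bay: crate R1, crate R3 | the lab module: crate K4, crate K6, crate R2, crate R5]
10. Engineer goes back to the storage bay alone.  [the storage bay: crate R1, crate R3 | the lab module: crate K4, crate K6, crate R2, crate R5]
11. Engineer goes to the lab module with crate R1.  [the storage bay: crate R3 | the lab module: crate K4, crate K6, crate R1, crate R2, crate R5]
12. Engineer goes back to the storage bay alone.  [the storage bay: crate R3 | the lab module: crate K4, crate K6, crate R1, crate R2, crate R5]
13. Engineer goes to the lab module with crate R3.  [the storage bay: — | the lab module: crate K4, crate K6, crate R1, crate R2, crate R3, crate R5]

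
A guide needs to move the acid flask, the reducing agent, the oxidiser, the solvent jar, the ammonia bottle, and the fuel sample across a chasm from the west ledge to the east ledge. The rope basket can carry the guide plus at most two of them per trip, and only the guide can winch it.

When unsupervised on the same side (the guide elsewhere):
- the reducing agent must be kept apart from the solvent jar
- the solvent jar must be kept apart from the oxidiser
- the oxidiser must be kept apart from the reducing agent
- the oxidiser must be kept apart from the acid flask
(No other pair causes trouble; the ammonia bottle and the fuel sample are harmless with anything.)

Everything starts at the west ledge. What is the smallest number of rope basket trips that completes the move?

Counting alone: the guide can take at most 2 across per trip to the east ledge, so moving all 6 needs at least 3 loaded trips out, with a return between consecutive ones — at least 5 crossings.
The safety rule pushes this higher. Following every safe sequence of crossings, the most of the 6 that can be at the east ledge as the rope basket arrives there on crossings 5, 7 is 4, 5 respectively — never all 6.
So no plan with fewer than 9 crossings exists, and this one achieves 9:
1. Guide goes to the east ledge with the oxidiser and the reducing agent.  [the west ledge: the acid flask, the ammonia bottle, the fuel sample, the solvent jar | the east ledge: the oxidiser, the reducing agent]
2. Guide goes back to the west ledge with the reducing agent.  [the west ledge: the acid flask, the ammonia bottle, the fuel sample, the reducing agent, the solvent jar | the east ledge: the oxidiser]
3. Guide goes to the east ledge with the acid flask and the reducing agent.  [the west ledge: the ammonia bottle, the fuel sample, the solvent jar | the east ledge: the acid flask, the oxidiser, the reducing agent]
4. Guide goes back to the west ledge with the oxidiser.  [the west ledge: the ammonia bottle, the fuel sample, the oxidiser, the solvent jar | the east ledge: the acid flask, the reducing agent]
5. Guide goes to the east ledge with the ammonia bottle and the oxidiser.  [the west ledge: the fuel sample, the solvent jar | the east ledge: the acid flask, the ammonia bottle, the oxidiser, the reducing agent]
6. Guide goes back to the west ledge with the oxidiser.  [the west ledge: the fuel sample, the oxidiser, the solvent jar | the east ledge: the acid flask, the ammonia bottle, the reducing agent]
7. Guide goes to the east ledge with the fuel sample and the oxidiser.  [the west ledge: the solvent jar | the east ledge: the acid flask, the ammonia bottle, the fuel sample, the oxidiser, the reducing agent]
8. Guide goes back to the west ledge with the oxidiser.  [the west ledge: the oxidiser, the solvent jar | the east ledge: the acid flask, the ammonia bottle, the fuel sample, the reducing agent]
9. Guide goes to the east ledge with the oxidiser and the solvent jar.  [the west ledge: — | the east ledge: the acid flask, the ammonia bottle, the fuel sample, the oxidiser, the reducing agent, the solvent jar]

9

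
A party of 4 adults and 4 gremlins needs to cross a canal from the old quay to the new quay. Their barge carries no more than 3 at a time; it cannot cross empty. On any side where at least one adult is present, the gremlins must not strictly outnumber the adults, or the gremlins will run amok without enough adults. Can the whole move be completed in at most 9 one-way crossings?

Yes

Yes — this plan uses 9 crossings (≤ 9):
1. 2 gremlins → the new quay.  (the old quay: 4A 2G; the new quay: 0A 2G)
2. 1 gremlin ← the old quay.  (the old quay: 4A 3G; the new quay: 0A 1G)
3. 3 gremlins → the new quay.  (the old quay: 4A 0G; the new quay: 0A 4G)
4. 1 gremlin ← the old quay.  (the old quay: 4A 1G; the new quay: 0A 3G)
5. 3 adults → the new quay.  (the old quay: 1A 1G; the new quay: 3A 3G)
6. 1 adult and 1 gremlin ← the old quay.  (the old quay: 2A 2G; the new quay: 2A 2G)
7. 2 adults → the new quay.  (the old quay: 0A 2G; the new quay: 4A 2G)
8. 1 gremlin ← the old quay.  (the old quay: 0A 3G; the new quay: 4A 1G)
9. 3 gremlins → the new quay.  (the old quay: 0A 0G; the new quay: 4A 4G)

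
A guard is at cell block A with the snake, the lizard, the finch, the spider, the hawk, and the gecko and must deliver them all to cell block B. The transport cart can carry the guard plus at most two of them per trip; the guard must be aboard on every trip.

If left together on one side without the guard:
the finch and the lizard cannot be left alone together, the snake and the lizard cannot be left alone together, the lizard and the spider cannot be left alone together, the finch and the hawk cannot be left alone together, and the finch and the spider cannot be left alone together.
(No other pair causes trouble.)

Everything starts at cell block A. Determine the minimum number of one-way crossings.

9

Counting alone: the guard can take at most 2 across per trip to cell block B, so moving all 6 needs at least 3 loaded trips out, with a return between consecutive ones — at least 5 crossings.
The safety rule pushes this higher. Following every safe sequence of crossings, the most of the 6 that can be at cell block B as the transport cart arrives there on crossings 5, 7 is 4, 5 respectively — never all 6.
So no plan with fewer than 9 crossings exists, and this one achieves 9:
1. Guard goes to cell block B with the finch and the lizard.
2. Guard goes back to cell block A with the lizard.
3. Guard goes to cell block B with the lizard and the snake.
4. Guard goes back to cell block A with the lizard.
5. Guard goes to cell block B with the gecko and the lizard.
6. Guard goes back to cell block A with the lizard.
7. Guard goes to cell block B with the hawk and the spider.
8. Guard goes back to cell block A with the finch.
9. Guard goes to cell block B with the finch and the lizard.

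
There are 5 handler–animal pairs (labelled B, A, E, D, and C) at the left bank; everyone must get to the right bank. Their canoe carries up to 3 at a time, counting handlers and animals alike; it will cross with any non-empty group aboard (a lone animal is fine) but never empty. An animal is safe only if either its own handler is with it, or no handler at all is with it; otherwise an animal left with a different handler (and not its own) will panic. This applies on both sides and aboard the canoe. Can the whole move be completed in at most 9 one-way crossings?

No

Counting alone: each trip to the right bank takes at most 3 across and each return brings at least 1 back, so after t trips out (and t−1 returns) at most 3t − (t−1) of the 10 are across; that first reaches 10 at t = 5, so at least 9 crossings are needed.
The safety rule pushes this higher. Following every safe sequence of crossings, the most of the 10 that can be at the right bank as the canoe arrives there on crossing 9 is 9 — never all 10.
So the move cannot be finished within 9 crossings. (The shortest complete plan takes 11:)
1. animal B and handler B cross → the right bank.
2. handler B crosses ← the left bank.
3. animal A, animal D, and animal E cross → the right bank.
4. animal B crosses ← the left bank.
5. handler A, handler D, and handler E cross → the right bank.
6. animal A and handler A cross ← the left bank.
7. handler A, handler B, and handler C cross → the right bank.
8. animal E crosses ← the left bank.
9. animal A and animal B cross → the right bank.
10. animal B crosses ← the left bank.
11. animal B, animal C, and animal E cross → the right bank.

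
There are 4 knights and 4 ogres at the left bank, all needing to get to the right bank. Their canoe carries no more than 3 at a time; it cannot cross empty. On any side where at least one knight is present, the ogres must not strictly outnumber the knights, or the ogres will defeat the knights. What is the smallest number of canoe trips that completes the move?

Counting alone: each trip to the right bank takes at most 3 across and each return brings at least 1 back, so after t trips out (and t−1 returns) at most 3t − (t−1) of the 8 are across; that first reaches 8 at t = 4, so at least 7 crossings are needed.
The safety rule pushes this higher. Following every safe sequence of crossings, the most of the 8 that can be at the right bank as the canoe arrives there on crossing 7 is 7 — never all 8.
So no plan with fewer than 9 crossings exists, and this one achieves 9:
1. 2 ogres → the right bank.  (the left bank: 4K 2O; the right bank: 0K 2O)
2. 1 ogre ← the left bank.  (the left bank: 4K 3O; the right bank: 0K 1O)
3. 3 ogres → the right bank.  (the left bank: 4K 0O; the right bank: 0K 4O)
4. 1 ogre ← the left bank.  (the left bank: 4K 1O; the right bank: 0K 3O)
5. 3 knights → the right bank.  (the left bank: 1K 1O; the right bank: 3K 3O)
6. 1 knight and 1 ogre ← the left bank.  (the left bank: 2K 2O; the right bank: 2K 2O)
7. 2 knights → the right bank.  (the left bank: 0K 2O; the right bank: 4K 2O)
8. 1 ogre ← the left bank.  (the left bank: 0K 3O; the right bank: 4K 1O)
9. 3 ogres → the right bank.  (the left bank: 0K 0O; the right bank: 4K 4O)

9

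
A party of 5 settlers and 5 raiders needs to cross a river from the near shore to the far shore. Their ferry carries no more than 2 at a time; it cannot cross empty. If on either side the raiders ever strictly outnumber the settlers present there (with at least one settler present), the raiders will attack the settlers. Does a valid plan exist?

Following every safe sequence of crossings from the start, the most of the 10 that can be at the far shore as the ferry arrives there on crossings 1, 3, 5, 7 is 2, 3, 4, 5 respectively; the best ever achieved is 5 of 10.
From crossing 9 on, no configuration arises that was not already reachable earlier: only 13 distinct safe configurations (who is on which side, and where the ferry is) can ever be reached, none of them has everyone across, and every continuation just revisits them. They are: 0 settlers + 0 raiders across (ferry back at the start); 0 settlers + 1 raider across (ferry there); 0 settlers + 1 raider across (ferry back at the start); 0 settlers + 2 raiders across (ferry there); 0 settlers + 2 raiders across (ferry back at the start); 0 settlers + 3 raiders across (ferry there); 0 settlers + 3 raiders across (ferry back at the start); 0 settlers + 4 raiders across (ferry there); 0 settlers + 4 raiders across (ferry back at the start); 0 settlers + 5 raiders across (ferry there); 1 settler + 1 raider across (ferry there); 1 settler + 1 raider across (ferry back at the start); 2 settlers + 2 raiders across (ferry there). So no valid plan exists.

No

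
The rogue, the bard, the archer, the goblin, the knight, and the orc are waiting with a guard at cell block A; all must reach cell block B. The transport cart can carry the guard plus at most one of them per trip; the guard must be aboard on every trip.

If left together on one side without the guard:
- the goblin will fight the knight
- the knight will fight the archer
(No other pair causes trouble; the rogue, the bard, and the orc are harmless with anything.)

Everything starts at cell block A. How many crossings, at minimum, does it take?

Counting alone: the guard can take at most 1 across per trip to cell block B, so moving all 6 needs at least 6 loaded trips out, with a return between consecutive ones — at least 11 crossings.
The safety rule pushes this higher. Following every safe sequence of crossings, the most of the 6 that can be at cell block B as the transport cart arrives there on crossing 11 is 5 — never all 6.
So no plan with fewer than 13 crossings exists, and this one achieves 13:
1. Guard goes to cell block B with the knight.  [cell block A: the archer, the bard, the goblin, the orc, the rogue | cell block B: the knight]
2. Guard goes back to cell block A alone.  [cell block A: the archer, the bard, the goblin, the orc, the rogue | cell block B: the knight]
3. Guard goes to cell block B with the rogue.  [cell block A: the archer, the bard, the goblin, the orc | cell block B: the knight, the rogue]
4. Guard goes back to cell block A alone.  [cell block A: the archer, the bard, the goblin, the orc | cell block B: the knight, the rogue]
5. Guard goes to cell block B with the bard.  [cell block A: the archer, the goblin, the orc | cell block B: the bard, the knight, the rogue]
6. Guard goes back to cell block A alone.  [cell block A: the archer, the goblin, the orc | cell block B: the bard, the knight, the rogue]
7. Guard goes to cell block B with the archer.  [cell block A: the goblin, the orc | cell block B: the archer, the bard, the knight, the rogue]
8. Guard goes back to cell block A with the knight.  [cell block A: the goblin, the knight, the orc | cell block B: the archer, the bard, the rogue]
9. Guard goes to cell block B with the goblin.  [cell block A: the knight, the orc | cell block B: the archer, the bard, the goblin, the rogue]
10. Guard goes back to cell block A alone.  [cell block A: the knight, the orc | cell block B: the archer, the bard, the goblin, the rogue]
11. Guard goes to cell block B with the orc.  [cell block A: the knight | cell block B: the archer, the bard, the goblin, the orc, the rogue]
12. Guard goes back to cell block A alone.  [cell block A: the knight | cell block B: the archer, the bard, the goblin, the orc, the rogue]
13. Guard goes to cell block B with the knight.  [cell block A: — | cell block B: the archer, the bard, the goblin, the knight, the orc, the rogue]

13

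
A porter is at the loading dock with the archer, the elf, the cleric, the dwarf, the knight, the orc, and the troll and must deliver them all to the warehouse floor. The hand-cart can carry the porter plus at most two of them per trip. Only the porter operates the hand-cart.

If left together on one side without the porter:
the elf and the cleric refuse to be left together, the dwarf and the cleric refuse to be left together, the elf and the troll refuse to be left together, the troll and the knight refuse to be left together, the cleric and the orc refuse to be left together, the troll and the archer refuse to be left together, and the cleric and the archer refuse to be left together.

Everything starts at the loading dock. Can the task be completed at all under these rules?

1. Porter goes to the warehouse floor with the cleric and the troll.  [the loading dock: the archer, the dwarf, the elf, the knight, the orc | the warehouse floor: the cleric, the troll]
2. Porter goes back to the loading dock alone.  [the loading dock: the archer, the dwarf, the elf, the knight, the orc | the warehouse floor: the cleric, the troll]
3. Porter goes to the warehouse floor with the knight.  [the loading dock: the archer, the dwarf, the elf, the orc | the warehouse floor: the cleric, the knight, the troll]
4. Porter goes back to the loading dock with the troll.  [the loading dock: the archer, the dwarf, the elf, the orc, the troll | the warehouse floor: the cleric, the knight]
5. Porter goes to the warehouse floor with the archer and the elf.  [the loading dock: the dwarf, the orc, the troll | the warehouse floor: the archer, the cleric, the elf, the knight]
6. Porter goes back to the loading dock with the cleric.  [the loading dock: the cleric, the dwarf, the orc, the troll | the warehouse floor: the archer, the elf, the knight]
7. Porter goes to the warehouse floor with the dwarf and the orc.  [the loading dock: the cleric, the troll | the warehouse floor: the archer, the dwarf, the elf, the knight, the orc]
8. Porter goes back to the loading dock alone.  [the loading dock: the cleric, the troll | the warehouse floor: the archer, the dwarf, the elf, the knight, the orc]
9. Porter goes to the warehouse floor with the cleric and the troll.  [the loading dock: — | the warehouse floor: the archer, the cleric, the dwarf, the elf, the knight, the orc, the troll]

Yes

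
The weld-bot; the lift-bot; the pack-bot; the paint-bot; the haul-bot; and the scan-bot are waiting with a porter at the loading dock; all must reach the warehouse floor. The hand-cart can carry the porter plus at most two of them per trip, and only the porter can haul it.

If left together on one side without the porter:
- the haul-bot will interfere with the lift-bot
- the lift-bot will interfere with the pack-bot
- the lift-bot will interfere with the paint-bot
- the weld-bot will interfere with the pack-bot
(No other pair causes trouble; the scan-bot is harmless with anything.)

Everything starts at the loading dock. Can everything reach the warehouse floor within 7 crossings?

Yes

Yes — this plan uses 7 crossings (≤ 7):
1. Porter goes to the warehouse floor with the lift-bot and the weld-bot.  [the loading dock: the haul-bot, the pack-bot, the paint-bot, the scan-bot | the warehouse floor: the lift-bot, the weld-bot]
2. Porter goes back to the loading dock alone.  [the loading dock: the haul-bot, the pack-bot, the paint-bot, the scan-bot | the warehouse floor: the lift-bot, the weld-bot]
3. Porter goes to the warehouse floor with the scan-bot.  [the loading dock: the haul-bot, the pack-bot, the paint-bot | the warehouse floor: the lift-bot, the scan-bot, the weld-bot]
4. Porter goes back to the loading dock alone.  [the loading dock: the haul-bot, the pack-bot, the paint-bot | the warehouse floor: the lift-bot, the scan-bot, the weld-bot]
5. Porter goes to the warehouse floor with the haul-bot and the paint-bot.  [the loading dock: the pack-bot | the warehouse floor: the haul-bot, the lift-bot, the paint-bot, the scan-bot, the weld-bot]
6. Porter goes back to the loading dock with the lift-bot.  [the loading dock: the lift-bot, the pack-bot | the warehouse floor: the haul-bot, the paint-bot, the scan-bot, the weld-bot]
7. Porter goes to the warehouse floor with the lift-bot and the pack-bot.  [the loading dock: — | the warehouse floor: the haul-bot, the lift-bot, the pack-bot, the paint-bot, the scan-bot, the weld-bot]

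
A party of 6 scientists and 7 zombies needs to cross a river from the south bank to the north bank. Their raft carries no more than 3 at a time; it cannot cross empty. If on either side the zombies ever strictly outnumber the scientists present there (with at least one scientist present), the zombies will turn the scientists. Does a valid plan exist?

The zombies already outnumber the scientists at the south bank before anyone moves, so the starting position itself is disallowed.

No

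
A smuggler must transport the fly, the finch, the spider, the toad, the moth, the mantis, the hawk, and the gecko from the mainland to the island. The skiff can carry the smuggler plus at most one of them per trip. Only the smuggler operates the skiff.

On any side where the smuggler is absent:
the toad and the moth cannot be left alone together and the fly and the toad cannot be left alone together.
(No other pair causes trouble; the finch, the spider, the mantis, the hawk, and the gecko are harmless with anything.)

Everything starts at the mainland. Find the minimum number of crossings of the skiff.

Counting alone: the smuggler can take at most 1 across per trip to the island, so moving all 8 needs at least 8 loaded trips out, with a return between consecutive ones — at least 15 crossings.
The safety rule pushes this higher. Following every safe sequence of crossings, the most of the 8 that can be at the island as the skiff arrives there on crossing 15 is 7 — never all 8.
So no plan with fewer than 17 crossings exists, and this one achieves 17:
1. Smuggler goes to the island with the toad.  [the mainland: the finch, the fly, the gecko, the hawk, the mantis, the moth, the spider | the island: the toad]
2. Smuggler goes back to the mainland alone.  [the mainland: the finch, the fly, the gecko, the hawk, the mantis, the moth, the spider | the island: the toad]
3. Smuggler goes to the island with the fly.  [the mainland: the finch, the gecko, the hawk, the mantis, the moth, the spider | the island: the fly, the toad]
4. Smuggler goes back to the mainland with the toad.  [the mainland: the finch, the gecko, the hawk, the mantis, the moth, the spider, the toad | the island: the fly]
5. Smuggler goes to the island with the moth.  [the mainland: the finch, the gecko, the hawk, the mantis, the spider, the toad | the island: the fly, the moth]
6. Smuggler goes back to the mainland alone.  [the mainland: the finch, the gecko, the hawk, the mantis, the spider, the toad | the island: the fly, the moth]
7. Smuggler goes to the island with the finch.  [the mainland: the gecko, the hawk, the mantis, the spider, the toad | the island: the finch, the fly, the moth]
8. Smuggler goes back to the mainland alone.  [the mainland: the gecko, the hawk, the mantis, the spider, the toad | the island: the finch, the fly, the moth]
9. Smuggler goes to the island with the spider.  [the mainland: the gecko, the hawk, the mantis, the toad | the island: the finch, the fly, the moth, the spider]
10. Smuggler goes back to the mainland alone.  [the mainland: the gecko, the hawk, the mantis, the toad | the island: the finch, the fly, the moth, the spider]
11. Smuggler goes to the island with the mantis.  [the mainland: the gecko, the hawk, the toad | the island: the finch, the fly, the mantis, the moth, the spider]
12. Smuggler goes back to the mainland alone.  [the mainland: the gecko, the hawk, the toad | the island: the finch, the fly, the mantis, the moth, the spider]
13. Smuggler goes to the island with the hawk.  [the mainland: the gecko, the toad | the island: the finch, the fly, the hawk, the mantis, the moth, the spider]
14. Smuggler goes back to the mainland alone.  [the mainland: the gecko, the toad | the island: the finch, the fly, the hawk, the mantis, the moth, the spider]
15. Smuggler goes to the island with the gecko.  [the mainland: the toad | the island: the finch, the fly, the gecko, the hawk, the mantis, the moth, the spider]
16. Smuggler goes back to the mainland alone.  [the mainland: the toad | the island: the finch, the fly, the gecko, the hawk, the mantis, the moth, the spider]
17. Smuggler goes to the island with the toad.  [the mainland: — | the island: the finch, the fly, the gecko, the hawk, the mantis, the moth, the spider, the toad]

17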